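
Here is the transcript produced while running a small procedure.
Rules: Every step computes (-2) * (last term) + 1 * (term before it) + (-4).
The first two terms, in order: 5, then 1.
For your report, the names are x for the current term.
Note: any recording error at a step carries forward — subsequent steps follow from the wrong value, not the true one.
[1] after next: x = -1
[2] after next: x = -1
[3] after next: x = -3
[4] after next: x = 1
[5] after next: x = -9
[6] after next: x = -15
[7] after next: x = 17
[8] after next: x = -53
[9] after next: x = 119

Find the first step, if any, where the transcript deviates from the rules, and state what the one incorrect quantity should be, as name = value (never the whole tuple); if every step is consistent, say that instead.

Recomputing the run from the initial state:
step 1: x = -1
step 2: x = -1
step 3: x = -3
step 4: x = 1
step 5: x = -9
step 6: x = 15
step 7: x = -43
step 8: x = 97
step 9: x = -241
The first disagreement with the transcript is at step 6, where the value should be x = 15.

step 6, x = 15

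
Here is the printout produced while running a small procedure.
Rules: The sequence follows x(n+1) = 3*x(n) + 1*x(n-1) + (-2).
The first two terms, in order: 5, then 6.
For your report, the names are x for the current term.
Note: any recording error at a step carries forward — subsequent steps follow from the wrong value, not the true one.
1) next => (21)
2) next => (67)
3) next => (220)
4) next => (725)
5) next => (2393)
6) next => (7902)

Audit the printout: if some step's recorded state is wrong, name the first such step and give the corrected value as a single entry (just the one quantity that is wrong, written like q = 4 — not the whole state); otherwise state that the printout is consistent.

no error

Recomputing the run from the initial state:
step 1: x = 21
step 2: x = 67
step 3: x = 220
step 4: x = 725
step 5: x = 2393
step 6: x = 7902
This matches the printout at every step.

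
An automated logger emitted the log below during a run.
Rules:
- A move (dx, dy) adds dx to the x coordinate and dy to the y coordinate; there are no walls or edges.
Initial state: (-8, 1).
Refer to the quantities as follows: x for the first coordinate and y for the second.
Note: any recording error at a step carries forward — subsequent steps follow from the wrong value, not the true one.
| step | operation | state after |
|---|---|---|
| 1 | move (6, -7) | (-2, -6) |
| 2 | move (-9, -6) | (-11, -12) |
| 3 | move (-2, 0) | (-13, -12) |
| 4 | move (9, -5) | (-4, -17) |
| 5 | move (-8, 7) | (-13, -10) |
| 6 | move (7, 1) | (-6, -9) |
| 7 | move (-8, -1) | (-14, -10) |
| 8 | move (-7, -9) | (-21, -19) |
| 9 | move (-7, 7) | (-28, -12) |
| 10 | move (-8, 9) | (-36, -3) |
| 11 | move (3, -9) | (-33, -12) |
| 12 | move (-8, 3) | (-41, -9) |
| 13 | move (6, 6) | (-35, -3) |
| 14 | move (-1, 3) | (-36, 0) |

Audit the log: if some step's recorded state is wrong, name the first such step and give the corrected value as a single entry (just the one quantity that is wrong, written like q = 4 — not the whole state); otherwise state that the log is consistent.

step 5, x = -12

step 1: x = -8 + (6) = -2, y = 1 + (-7) = -6 -> exactly as logged
step 2: x = -2 + (-9) = -11, y = -6 + (-6) = -12 -> verified
step 3: x = -11 + (-2) = -13, y = -12 + (0) = -12 -> verified
step 4: x = -13 + (9) = -4, y = -12 + (-5) = -17 -> confirmed correct
step 5: x = -4 + (-8) = -12, y = -17 + (7) = -10 -> the log disagrees here
The audit stops at step 5: the recorded entry is wrong and should be x = -12.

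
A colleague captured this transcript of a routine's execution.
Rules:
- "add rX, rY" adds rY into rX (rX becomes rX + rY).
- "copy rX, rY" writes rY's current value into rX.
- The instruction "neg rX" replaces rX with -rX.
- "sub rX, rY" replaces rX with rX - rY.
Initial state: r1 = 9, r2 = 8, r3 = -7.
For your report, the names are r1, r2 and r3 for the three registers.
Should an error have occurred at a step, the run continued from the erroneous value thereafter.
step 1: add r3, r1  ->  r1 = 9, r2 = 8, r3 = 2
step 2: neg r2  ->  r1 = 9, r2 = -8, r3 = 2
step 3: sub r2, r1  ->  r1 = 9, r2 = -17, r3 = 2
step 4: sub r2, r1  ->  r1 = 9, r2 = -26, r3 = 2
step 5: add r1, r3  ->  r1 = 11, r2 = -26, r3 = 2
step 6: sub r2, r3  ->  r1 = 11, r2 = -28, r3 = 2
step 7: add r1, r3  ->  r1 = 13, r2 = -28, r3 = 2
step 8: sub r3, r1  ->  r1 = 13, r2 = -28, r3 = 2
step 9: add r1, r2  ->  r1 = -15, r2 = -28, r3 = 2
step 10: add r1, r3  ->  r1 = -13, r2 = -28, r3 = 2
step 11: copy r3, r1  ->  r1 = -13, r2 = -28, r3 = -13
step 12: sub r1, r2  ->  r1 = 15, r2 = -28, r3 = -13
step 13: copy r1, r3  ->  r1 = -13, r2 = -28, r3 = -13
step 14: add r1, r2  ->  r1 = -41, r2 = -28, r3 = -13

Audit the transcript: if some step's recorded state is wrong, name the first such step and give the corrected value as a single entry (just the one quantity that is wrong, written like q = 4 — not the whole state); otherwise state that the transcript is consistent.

Recomputing the run from the initial state:
step 1: r1 = 9, r2 = 8, r3 = 2
step 2: r1 = 9, r2 = -8, r3 = 2
step 3: r1 = 9, r2 = -17, r3 = 2
step 4: r1 = 9, r2 = -26, r3 = 2
step 5: r1 = 11, r2 = -26, r3 = 2
step 6: r1 = 11, r2 = -28, r3 = 2
step 7: r1 = 13, r2 = -28, r3 = 2
step 8: r1 = 13, r2 = -28, r3 = -11
step 9: r1 = -15, r2 = -28, r3 = -11
step 10: r1 = -26, r2 = -28, r3 = -11
step 11: r1 = -26, r2 = -28, r3 = -26
step 12: r1 = 2, r2 = -28, r3 = -26
step 13: r1 = -26, r2 = -28, r3 = -26
step 14: r1 = -54, r2 = -28, r3 = -26
The first disagreement with the transcript is at step 8, where the value should be r3 = -11.

step 8, r3 = -11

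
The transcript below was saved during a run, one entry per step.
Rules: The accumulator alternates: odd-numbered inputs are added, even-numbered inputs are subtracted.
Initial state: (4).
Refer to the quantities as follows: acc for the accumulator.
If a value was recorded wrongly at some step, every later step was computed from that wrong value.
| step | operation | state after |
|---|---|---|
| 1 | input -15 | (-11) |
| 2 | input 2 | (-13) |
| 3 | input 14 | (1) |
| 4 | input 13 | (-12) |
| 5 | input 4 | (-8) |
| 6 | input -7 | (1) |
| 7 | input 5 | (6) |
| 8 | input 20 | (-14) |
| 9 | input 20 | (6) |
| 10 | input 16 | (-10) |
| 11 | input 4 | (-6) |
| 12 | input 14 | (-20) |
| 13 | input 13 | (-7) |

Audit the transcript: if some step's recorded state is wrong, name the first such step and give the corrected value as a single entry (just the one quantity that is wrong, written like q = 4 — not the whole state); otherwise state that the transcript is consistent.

step 6, acc = -1

Recomputing the run from the initial state:
step 1: acc = -11
step 2: acc = -13
step 3: acc = 1
step 4: acc = -12
step 5: acc = -8
step 6: acc = -1
step 7: acc = 4
step 8: acc = -16
step 9: acc = 4
step 10: acc = -12
step 11: acc = -8
step 12: acc = -22
step 13: acc = -9
The first disagreement with the transcript is at step 6, where the value should be acc = -1.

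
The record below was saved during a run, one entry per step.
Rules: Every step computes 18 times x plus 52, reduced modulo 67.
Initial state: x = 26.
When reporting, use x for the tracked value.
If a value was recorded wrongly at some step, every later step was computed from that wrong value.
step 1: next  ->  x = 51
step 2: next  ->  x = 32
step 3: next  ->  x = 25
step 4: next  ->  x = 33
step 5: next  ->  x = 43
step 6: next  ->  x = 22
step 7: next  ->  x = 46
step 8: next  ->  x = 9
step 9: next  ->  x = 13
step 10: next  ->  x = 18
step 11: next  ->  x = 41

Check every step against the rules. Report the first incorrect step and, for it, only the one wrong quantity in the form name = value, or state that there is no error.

step 1: x = (18*26 + 52) mod 67 = 51 -> no discrepancy
step 2: x = (18*51 + 52) mod 67 = 32 -> consistent with the record
step 3: x = (18*32 + 52) mod 67 = 25 -> same as recorded
step 4: x = (18*25 + 52) mod 67 = 33 -> verified
step 5: x = (18*33 + 52) mod 67 = 43 -> same as recorded
step 6: x = (18*43 + 52) mod 67 = 22 -> consistent with the record
step 7: x = (18*22 + 52) mod 67 = 46 -> same as recorded
step 8: x = (18*46 + 52) mod 67 = 9 -> same as recorded
step 9: x = (18*9 + 52) mod 67 = 13 -> checks out
step 10: x = (18*13 + 52) mod 67 = 18 -> same as recorded
step 11: x = (18*18 + 52) mod 67 = 41 -> same as recorded
No step deviates from the rules.

no error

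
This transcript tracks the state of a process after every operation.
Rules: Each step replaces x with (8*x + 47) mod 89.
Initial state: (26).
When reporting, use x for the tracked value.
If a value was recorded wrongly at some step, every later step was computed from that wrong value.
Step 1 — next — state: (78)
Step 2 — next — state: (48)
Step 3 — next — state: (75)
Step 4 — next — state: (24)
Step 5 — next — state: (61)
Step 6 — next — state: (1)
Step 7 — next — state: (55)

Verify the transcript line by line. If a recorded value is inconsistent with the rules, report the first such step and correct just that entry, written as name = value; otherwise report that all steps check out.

Recomputing the run from the initial state:
step 1: x = 77
step 2: x = 40
step 3: x = 11
step 4: x = 46
step 5: x = 59
step 6: x = 74
step 7: x = 16
The first disagreement with the transcript is at step 1, where the value should be x = 77.

step 1, x = 77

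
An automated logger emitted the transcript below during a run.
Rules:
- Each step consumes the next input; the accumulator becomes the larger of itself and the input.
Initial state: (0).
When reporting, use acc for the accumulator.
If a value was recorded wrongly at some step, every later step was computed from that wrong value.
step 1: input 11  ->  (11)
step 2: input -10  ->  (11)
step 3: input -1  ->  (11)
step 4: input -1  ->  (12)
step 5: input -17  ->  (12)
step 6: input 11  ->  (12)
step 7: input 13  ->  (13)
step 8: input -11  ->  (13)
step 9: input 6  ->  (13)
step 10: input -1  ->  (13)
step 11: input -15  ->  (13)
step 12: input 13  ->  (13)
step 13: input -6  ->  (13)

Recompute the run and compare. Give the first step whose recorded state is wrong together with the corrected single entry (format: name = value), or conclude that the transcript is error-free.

1. acc = max(0, 11) = 11 (consistent with the transcript)
2. acc = max(11, -10) = 11 (consistent with the transcript)
3. acc = max(11, -1) = 11 (in agreement)
4. acc = max(11, -1) = 11 (a discrepancy with the transcript)
The audit stops at step 4: the recorded entry is wrong and should be acc = 11.

step 4, acc = 11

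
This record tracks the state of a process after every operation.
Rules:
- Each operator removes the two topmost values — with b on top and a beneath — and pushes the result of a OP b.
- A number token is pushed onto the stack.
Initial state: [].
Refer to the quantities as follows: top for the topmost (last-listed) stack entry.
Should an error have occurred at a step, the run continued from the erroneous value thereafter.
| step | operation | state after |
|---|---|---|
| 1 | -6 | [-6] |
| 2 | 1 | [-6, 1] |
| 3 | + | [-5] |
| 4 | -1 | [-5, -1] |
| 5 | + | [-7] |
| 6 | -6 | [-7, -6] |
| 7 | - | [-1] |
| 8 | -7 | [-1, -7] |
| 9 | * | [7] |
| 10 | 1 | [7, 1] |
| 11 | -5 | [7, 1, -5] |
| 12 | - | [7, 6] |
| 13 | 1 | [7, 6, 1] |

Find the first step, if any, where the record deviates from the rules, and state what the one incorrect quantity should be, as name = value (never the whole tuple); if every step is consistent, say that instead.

Recomputing the run from the initial state:
step 1: [-6]
step 2: [-6, 1]
step 3: [-5]
step 4: [-5, -1]
step 5: [-6]
step 6: [-6, -6]
step 7: [0]
step 8: [0, -7]
step 9: [0]
step 10: [0, 1]
step 11: [0, 1, -5]
step 12: [0, 6]
step 13: [0, 6, 1]
The first disagreement with the record is at step 5, where the value should be top = -6.

step 5, top = -6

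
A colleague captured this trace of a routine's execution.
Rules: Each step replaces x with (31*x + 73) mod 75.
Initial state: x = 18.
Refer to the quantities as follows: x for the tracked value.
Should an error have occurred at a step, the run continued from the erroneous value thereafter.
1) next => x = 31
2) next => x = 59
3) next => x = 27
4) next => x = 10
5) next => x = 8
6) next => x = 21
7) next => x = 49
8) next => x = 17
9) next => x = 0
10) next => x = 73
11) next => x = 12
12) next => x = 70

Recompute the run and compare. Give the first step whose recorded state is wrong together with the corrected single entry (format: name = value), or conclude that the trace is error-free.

Step 1: x = (31*18 + 73) mod 75 = 31 — checks out.
Step 2: x = (31*31 + 73) mod 75 = 59 — agrees with the trace.
Step 3: x = (31*59 + 73) mod 75 = 27 — confirmed correct.
Step 4: x = (31*27 + 73) mod 75 = 10 — checks out.
Step 5: x = (31*10 + 73) mod 75 = 8 — consistent with the trace.
Step 6: x = (31*8 + 73) mod 75 = 21 — agrees with the trace.
Step 7: x = (31*21 + 73) mod 75 = 49 — confirmed correct.
Step 8: x = (31*49 + 73) mod 75 = 17 — same as recorded.
Step 9: x = (31*17 + 73) mod 75 = 0 — agrees with the trace.
Step 10: x = (31*0 + 73) mod 75 = 73 — no discrepancy.
Step 11: x = (31*73 + 73) mod 75 = 11 — the recorded entry deviates here.
So the first discrepancy is step 11, where the right value is x = 11.

step 11, x = 11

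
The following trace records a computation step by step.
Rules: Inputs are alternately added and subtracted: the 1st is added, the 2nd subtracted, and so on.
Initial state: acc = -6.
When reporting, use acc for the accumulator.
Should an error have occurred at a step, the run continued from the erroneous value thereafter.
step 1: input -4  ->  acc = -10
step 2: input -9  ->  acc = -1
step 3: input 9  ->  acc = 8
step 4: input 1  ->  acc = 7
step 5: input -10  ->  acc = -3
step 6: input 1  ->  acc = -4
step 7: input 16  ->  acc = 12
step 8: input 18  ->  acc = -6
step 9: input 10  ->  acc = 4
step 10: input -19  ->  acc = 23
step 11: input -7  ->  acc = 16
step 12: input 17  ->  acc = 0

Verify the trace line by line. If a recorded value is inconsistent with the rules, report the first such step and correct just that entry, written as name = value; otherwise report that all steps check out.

Step 1: acc = -6 + -4 = -10 — consistent with the trace.
Step 2: acc = -10 - -9 = -1 — verified.
Step 3: acc = -1 + 9 = 8 — exactly as logged.
Step 4: acc = 8 - 1 = 7 — verified.
Step 5: acc = 7 + -10 = -3 — confirmed correct.
Step 6: acc = -3 - 1 = -4 — same as recorded.
Step 7: acc = -4 + 16 = 12 — no discrepancy.
Step 8: acc = 12 - 18 = -6 — in agreement.
Step 9: acc = -6 + 10 = 4 — exactly as logged.
Step 10: acc = 4 - -19 = 23 — no discrepancy.
Step 11: acc = 23 + -7 = 16 — exactly as logged.
Step 12: acc = 16 - 17 = -1 — this is not what the trace shows.
The earliest wrong entry is at step 12: it should read acc = -1.

step 12, acc = -1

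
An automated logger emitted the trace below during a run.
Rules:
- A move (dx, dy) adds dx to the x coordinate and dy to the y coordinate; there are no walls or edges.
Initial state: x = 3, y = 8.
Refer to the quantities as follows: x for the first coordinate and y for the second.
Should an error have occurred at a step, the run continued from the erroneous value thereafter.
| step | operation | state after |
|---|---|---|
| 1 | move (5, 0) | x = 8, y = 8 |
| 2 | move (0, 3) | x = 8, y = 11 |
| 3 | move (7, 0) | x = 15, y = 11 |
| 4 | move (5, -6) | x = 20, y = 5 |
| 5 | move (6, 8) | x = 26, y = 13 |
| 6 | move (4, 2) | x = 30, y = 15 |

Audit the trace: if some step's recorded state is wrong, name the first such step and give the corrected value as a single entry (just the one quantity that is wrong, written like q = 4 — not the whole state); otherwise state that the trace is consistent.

no error

step 1: x = 3 + (5) = 8, y = 8 + (0) = 8 -> in agreement
step 2: x = 8 + (0) = 8, y = 8 + (3) = 11 -> in agreement
step 3: x = 8 + (7) = 15, y = 11 + (0) = 11 -> in agreement
step 4: x = 15 + (5) = 20, y = 11 + (-6) = 5 -> exactly as logged
step 5: x = 20 + (6) = 26, y = 5 + (8) = 13 -> in agreement
step 6: x = 26 + (4) = 30, y = 13 + (2) = 15 -> consistent with the trace
All steps check out; nothing to correct.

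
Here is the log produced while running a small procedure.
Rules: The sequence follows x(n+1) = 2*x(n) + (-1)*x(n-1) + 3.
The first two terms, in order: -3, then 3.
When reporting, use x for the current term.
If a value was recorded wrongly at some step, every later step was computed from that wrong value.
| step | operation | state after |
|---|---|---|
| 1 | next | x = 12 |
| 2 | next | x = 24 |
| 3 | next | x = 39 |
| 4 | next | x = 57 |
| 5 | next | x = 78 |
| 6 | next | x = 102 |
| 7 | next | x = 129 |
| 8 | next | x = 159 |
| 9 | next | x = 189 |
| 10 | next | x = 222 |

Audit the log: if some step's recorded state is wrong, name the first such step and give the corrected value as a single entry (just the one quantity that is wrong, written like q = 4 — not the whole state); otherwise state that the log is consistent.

step 9, x = 192

1. x = 2*(3) + (-1)*(-3) + (3) = 12 (confirmed correct)
2. x = 2*(12) + (-1)*(3) + (3) = 24 (verified)
3. x = 2*(24) + (-1)*(12) + (3) = 39 (same as recorded)
4. x = 2*(39) + (-1)*(24) + (3) = 57 (matches)
5. x = 2*(57) + (-1)*(39) + (3) = 78 (agrees with the log)
6. x = 2*(78) + (-1)*(57) + (3) = 102 (checks out)
7. x = 2*(102) + (-1)*(78) + (3) = 129 (in agreement)
8. x = 2*(129) + (-1)*(102) + (3) = 159 (verified)
9. x = 2*(159) + (-1)*(129) + (3) = 192 (the log disagrees here)
Step 9 is the first one off; corrected, x = 192.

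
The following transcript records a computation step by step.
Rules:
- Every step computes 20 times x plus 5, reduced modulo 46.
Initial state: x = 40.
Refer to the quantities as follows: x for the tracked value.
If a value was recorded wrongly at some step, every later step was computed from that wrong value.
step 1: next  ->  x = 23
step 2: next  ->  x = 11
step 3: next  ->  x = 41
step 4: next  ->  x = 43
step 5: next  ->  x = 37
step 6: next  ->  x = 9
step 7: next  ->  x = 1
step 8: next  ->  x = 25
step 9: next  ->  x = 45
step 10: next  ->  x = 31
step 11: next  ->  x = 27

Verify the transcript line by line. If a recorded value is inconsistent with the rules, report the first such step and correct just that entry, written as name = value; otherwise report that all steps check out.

Step 1: x = (20*40 + 5) mod 46 = 23 — consistent with the transcript.
Step 2: x = (20*23 + 5) mod 46 = 5 — a discrepancy with the transcript.
The audit stops at step 2: the recorded entry is wrong and should be x = 5.

step 2, x = 5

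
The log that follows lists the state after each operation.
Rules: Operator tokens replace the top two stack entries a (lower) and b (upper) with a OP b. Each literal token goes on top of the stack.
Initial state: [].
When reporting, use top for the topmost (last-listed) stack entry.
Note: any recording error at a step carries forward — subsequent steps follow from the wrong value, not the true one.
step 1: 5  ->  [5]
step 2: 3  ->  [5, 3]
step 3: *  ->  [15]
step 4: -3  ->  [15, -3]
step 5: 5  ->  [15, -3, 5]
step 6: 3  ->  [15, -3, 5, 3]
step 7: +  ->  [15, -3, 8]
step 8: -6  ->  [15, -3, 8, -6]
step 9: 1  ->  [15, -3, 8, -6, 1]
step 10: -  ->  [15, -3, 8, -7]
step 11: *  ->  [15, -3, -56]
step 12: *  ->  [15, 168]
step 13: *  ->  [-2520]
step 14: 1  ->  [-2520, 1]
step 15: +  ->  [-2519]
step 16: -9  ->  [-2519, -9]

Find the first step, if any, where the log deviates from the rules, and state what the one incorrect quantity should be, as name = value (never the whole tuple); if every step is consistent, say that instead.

Recomputing the run from the initial state:
step 1: [5]
step 2: [5, 3]
step 3: [15]
step 4: [15, -3]
step 5: [15, -3, 5]
step 6: [15, -3, 5, 3]
step 7: [15, -3, 8]
step 8: [15, -3, 8, -6]
step 9: [15, -3, 8, -6, 1]
step 10: [15, -3, 8, -7]
step 11: [15, -3, -56]
step 12: [15, 168]
step 13: [2520]
step 14: [2520, 1]
step 15: [2521]
step 16: [2521, -9]
The first disagreement with the log is at step 13, where the value should be top = 2520.

step 13, top = 2520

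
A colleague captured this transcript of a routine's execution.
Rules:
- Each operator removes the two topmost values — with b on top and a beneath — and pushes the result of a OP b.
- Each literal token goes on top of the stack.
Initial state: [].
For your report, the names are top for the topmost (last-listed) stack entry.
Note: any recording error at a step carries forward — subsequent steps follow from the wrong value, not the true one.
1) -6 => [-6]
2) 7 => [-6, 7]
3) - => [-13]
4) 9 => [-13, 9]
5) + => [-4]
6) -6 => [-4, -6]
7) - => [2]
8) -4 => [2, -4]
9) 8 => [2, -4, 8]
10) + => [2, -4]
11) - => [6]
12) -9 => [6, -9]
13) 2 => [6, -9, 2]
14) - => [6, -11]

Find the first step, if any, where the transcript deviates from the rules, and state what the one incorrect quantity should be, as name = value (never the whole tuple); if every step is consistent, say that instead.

step 10, top = 4

Recomputing the run from the initial state:
step 1: [-6]
step 2: [-6, 7]
step 3: [-13]
step 4: [-13, 9]
step 5: [-4]
step 6: [-4, -6]
step 7: [2]
step 8: [2, -4]
step 9: [2, -4, 8]
step 10: [2, 4]
step 11: [-2]
step 12: [-2, -9]
step 13: [-2, -9, 2]
step 14: [-2, -11]
The first disagreement with the transcript is at step 10, where the value should be top = 4.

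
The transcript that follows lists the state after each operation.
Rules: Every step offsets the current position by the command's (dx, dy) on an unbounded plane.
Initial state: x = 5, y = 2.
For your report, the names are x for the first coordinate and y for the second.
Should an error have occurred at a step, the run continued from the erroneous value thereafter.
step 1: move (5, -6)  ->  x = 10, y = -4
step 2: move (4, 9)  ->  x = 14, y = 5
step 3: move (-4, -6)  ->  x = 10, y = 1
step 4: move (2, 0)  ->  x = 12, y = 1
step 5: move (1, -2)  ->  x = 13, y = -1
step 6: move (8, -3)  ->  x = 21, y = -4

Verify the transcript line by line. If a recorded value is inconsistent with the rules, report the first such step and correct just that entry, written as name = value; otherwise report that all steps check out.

step 3, y = -1

Recomputing the run from the initial state:
step 1: x = 10, y = -4
step 2: x = 14, y = 5
step 3: x = 10, y = -1
step 4: x = 12, y = -1
step 5: x = 13, y = -3
step 6: x = 21, y = -6
The first disagreement with the transcript is at step 3, where the value should be y = -1.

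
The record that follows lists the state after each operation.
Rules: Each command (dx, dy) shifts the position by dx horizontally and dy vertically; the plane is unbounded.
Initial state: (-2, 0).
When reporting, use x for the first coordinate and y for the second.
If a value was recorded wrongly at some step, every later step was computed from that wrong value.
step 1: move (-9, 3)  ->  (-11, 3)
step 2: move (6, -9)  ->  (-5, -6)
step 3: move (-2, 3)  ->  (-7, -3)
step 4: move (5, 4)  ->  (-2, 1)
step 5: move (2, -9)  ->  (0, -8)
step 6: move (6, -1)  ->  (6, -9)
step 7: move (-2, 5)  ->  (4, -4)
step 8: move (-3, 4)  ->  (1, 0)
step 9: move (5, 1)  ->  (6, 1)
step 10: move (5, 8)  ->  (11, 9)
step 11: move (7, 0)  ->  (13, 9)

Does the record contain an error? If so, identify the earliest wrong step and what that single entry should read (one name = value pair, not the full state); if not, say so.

Step 1: x = -2 + (-9) = -11, y = 0 + (3) = 3 — exactly as logged.
Step 2: x = -11 + (6) = -5, y = 3 + (-9) = -6 — same as recorded.
Step 3: x = -5 + (-2) = -7, y = -6 + (3) = -3 — verified.
Step 4: x = -7 + (5) = -2, y = -3 + (4) = 1 — confirmed correct.
Step 5: x = -2 + (2) = 0, y = 1 + (-9) = -8 — no discrepancy.
Step 6: x = 0 + (6) = 6, y = -8 + (-1) = -9 — matches.
Step 7: x = 6 + (-2) = 4, y = -9 + (5) = -4 — confirmed correct.
Step 8: x = 4 + (-3) = 1, y = -4 + (4) = 0 — confirmed correct.
Step 9: x = 1 + (5) = 6, y = 0 + (1) = 1 — no discrepancy.
Step 10: x = 6 + (5) = 11, y = 1 + (8) = 9 — verified.
Step 11: x = 11 + (7) = 18, y = 9 + (0) = 9 — the entry is off here.
The earliest wrong entry is at step 11: it should read x = 18.

step 11, x = 18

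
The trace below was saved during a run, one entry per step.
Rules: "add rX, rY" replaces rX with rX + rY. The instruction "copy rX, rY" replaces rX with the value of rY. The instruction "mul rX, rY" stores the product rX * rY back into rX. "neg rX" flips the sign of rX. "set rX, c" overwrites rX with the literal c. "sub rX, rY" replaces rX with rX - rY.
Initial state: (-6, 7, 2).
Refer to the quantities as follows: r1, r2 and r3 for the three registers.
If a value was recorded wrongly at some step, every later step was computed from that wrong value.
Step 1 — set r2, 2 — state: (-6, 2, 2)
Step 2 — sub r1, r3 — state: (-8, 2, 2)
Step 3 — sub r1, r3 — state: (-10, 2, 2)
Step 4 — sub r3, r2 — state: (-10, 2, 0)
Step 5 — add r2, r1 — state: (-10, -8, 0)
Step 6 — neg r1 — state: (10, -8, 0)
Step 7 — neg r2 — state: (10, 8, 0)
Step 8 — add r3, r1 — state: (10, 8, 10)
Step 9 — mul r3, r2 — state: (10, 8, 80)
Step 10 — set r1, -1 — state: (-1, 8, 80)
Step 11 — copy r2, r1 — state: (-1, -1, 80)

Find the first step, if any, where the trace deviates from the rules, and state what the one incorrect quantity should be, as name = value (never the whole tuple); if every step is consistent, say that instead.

Step 1: r2 = 2 — same as recorded.
Step 2: r1 = -6 - 2 = -8 — no discrepancy.
Step 3: r1 = -8 - 2 = -10 — verified.
Step 4: r3 = 2 - 2 = 0 — same as recorded.
Step 5: r2 = 2 + -10 = -8 — same as recorded.
Step 6: r1 = -(-10) = 10 — agrees with the trace.
Step 7: r2 = -(-8) = 8 — consistent with the trace.
Step 8: r3 = 0 + 10 = 10 — verified.
Step 9: r3 = 10 * 8 = 80 — agrees with the trace.
Step 10: r1 = -1 — confirmed correct.
Step 11: r2 = -1 — verified.
The whole run recomputes cleanly — no discrepancies.

no error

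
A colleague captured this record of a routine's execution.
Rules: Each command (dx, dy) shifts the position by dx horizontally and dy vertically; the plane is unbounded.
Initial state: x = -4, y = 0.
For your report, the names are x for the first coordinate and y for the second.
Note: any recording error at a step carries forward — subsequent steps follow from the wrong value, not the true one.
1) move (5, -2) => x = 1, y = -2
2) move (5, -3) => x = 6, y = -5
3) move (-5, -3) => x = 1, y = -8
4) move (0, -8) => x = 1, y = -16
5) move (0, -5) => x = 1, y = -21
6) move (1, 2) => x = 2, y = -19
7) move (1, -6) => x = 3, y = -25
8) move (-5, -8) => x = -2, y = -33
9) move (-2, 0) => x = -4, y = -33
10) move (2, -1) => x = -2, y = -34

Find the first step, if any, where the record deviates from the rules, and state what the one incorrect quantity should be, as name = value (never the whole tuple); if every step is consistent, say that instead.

no error

Recomputing the run from the initial state:
step 1: x = 1, y = -2
step 2: x = 6, y = -5
step 3: x = 1, y = -8
step 4: x = 1, y = -16
step 5: x = 1, y = -21
step 6: x = 2, y = -19
step 7: x = 3, y = -25
step 8: x = -2, y = -33
step 9: x = -4, y = -33
step 10: x = -2, y = -34
This matches the record at every step.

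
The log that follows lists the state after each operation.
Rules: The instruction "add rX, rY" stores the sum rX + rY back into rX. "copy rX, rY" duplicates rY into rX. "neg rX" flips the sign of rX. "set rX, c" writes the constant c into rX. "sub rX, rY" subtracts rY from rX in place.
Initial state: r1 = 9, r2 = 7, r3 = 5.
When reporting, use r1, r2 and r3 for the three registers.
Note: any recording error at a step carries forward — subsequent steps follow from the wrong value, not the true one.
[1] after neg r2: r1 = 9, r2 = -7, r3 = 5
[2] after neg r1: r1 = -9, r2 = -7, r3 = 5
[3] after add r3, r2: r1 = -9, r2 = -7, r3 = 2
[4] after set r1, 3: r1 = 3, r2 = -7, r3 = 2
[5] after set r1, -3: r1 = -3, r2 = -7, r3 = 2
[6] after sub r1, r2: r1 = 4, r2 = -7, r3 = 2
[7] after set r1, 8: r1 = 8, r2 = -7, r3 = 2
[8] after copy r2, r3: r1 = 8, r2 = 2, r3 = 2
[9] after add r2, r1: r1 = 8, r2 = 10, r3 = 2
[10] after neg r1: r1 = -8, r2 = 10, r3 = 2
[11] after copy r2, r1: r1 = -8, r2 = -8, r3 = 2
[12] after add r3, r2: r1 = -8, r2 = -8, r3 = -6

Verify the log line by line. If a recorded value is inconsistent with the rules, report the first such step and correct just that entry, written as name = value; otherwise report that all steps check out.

Step 1: r2 = -(7) = -7 — consistent with the log.
Step 2: r1 = -(9) = -9 — confirmed correct.
Step 3: r3 = 5 + -7 = -2 — first mismatch against the log.
So the first discrepancy is step 3, where the right value is r3 = -2.

step 3, r3 = -2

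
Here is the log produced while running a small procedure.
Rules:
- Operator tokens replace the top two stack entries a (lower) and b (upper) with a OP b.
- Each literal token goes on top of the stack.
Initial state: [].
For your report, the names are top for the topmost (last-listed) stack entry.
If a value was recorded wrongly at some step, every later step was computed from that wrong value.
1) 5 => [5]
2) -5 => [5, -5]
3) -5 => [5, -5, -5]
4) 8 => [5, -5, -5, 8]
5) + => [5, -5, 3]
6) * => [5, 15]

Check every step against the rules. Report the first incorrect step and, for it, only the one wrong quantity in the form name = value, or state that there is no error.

step 6, top = -15

1. push 5: top = 5 (same as recorded)
2. push -5: top = -5 (no discrepancy)
3. push -5: top = -5 (matches)
4. push 8: top = 8 (no discrepancy)
5. -5 + 8 = 3 (confirmed correct)
6. -5 * 3 = -15 (this is not what the log shows)
First incorrect step: 6; the correct value is top = -15.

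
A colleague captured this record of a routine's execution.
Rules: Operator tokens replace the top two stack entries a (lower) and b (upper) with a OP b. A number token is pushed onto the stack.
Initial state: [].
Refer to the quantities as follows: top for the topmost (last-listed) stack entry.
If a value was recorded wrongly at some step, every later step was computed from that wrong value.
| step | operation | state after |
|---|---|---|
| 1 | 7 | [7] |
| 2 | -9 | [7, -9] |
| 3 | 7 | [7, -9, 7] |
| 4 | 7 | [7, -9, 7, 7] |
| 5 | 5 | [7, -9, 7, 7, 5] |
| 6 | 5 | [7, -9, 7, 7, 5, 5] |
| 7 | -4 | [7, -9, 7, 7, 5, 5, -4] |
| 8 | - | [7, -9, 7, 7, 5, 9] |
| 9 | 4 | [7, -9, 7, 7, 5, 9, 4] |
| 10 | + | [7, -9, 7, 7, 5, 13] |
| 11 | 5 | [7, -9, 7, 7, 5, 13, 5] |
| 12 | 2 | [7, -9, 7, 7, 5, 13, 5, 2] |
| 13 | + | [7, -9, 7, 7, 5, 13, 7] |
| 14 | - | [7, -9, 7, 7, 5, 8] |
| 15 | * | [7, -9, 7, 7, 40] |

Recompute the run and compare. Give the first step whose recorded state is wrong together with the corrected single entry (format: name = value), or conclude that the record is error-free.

Recomputing the run from the initial state:
step 1: [7]
step 2: [7, -9]
step 3: [7, -9, 7]
step 4: [7, -9, 7, 7]
step 5: [7, -9, 7, 7, 5]
step 6: [7, -9, 7, 7, 5, 5]
step 7: [7, -9, 7, 7, 5, 5, -4]
step 8: [7, -9, 7, 7, 5, 9]
step 9: [7, -9, 7, 7, 5, 9, 4]
step 10: [7, -9, 7, 7, 5, 13]
step 11: [7, -9, 7, 7, 5, 13, 5]
step 12: [7, -9, 7, 7, 5, 13, 5, 2]
step 13: [7, -9, 7, 7, 5, 13, 7]
step 14: [7, -9, 7, 7, 5, 6]
step 15: [7, -9, 7, 7, 30]
The first disagreement with the record is at step 14, where the value should be top = 6.

step 14, top = 6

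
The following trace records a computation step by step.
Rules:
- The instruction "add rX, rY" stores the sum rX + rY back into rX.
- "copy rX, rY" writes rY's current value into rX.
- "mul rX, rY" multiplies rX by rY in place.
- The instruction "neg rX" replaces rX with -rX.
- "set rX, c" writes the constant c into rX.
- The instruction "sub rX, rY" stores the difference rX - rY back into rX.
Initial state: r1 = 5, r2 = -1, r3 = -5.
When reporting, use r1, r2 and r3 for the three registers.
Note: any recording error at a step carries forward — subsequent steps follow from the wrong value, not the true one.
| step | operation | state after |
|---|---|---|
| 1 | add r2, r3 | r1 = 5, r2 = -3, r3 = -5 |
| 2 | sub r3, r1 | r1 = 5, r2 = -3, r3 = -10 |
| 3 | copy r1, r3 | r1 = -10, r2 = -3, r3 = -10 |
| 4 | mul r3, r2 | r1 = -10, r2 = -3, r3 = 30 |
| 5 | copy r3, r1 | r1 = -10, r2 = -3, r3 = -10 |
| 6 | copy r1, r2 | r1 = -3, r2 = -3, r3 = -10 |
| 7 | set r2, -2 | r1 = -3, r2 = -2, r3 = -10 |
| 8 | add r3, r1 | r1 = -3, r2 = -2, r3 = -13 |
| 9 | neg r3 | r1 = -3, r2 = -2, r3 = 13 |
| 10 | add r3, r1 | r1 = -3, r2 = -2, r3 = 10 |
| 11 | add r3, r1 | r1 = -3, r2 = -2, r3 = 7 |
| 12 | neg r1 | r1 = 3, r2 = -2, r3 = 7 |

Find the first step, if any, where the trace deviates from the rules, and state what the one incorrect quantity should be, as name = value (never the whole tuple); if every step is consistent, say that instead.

1. r2 = -1 + -5 = -6 (this is not what the trace shows)
The audit stops at step 1: the recorded entry is wrong and should be r2 = -6.

step 1, r2 = -6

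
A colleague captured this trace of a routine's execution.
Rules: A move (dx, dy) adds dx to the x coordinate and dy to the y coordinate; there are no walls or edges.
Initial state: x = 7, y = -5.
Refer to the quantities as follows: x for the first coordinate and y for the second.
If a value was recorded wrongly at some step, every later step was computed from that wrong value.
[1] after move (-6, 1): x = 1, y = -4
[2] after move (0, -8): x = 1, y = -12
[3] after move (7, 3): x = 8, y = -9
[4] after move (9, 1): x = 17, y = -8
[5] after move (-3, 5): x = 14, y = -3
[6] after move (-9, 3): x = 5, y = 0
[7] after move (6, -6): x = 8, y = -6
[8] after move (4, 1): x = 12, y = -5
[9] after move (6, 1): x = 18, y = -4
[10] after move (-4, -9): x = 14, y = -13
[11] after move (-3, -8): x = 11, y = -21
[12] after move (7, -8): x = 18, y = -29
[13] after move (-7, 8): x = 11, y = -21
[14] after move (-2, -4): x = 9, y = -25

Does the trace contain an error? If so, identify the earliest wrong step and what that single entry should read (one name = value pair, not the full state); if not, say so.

step 7, x = 11

step 1: x = 7 + (-6) = 1, y = -5 + (1) = -4 -> exactly as logged
step 2: x = 1 + (0) = 1, y = -4 + (-8) = -12 -> verified
step 3: x = 1 + (7) = 8, y = -12 + (3) = -9 -> matches
step 4: x = 8 + (9) = 17, y = -9 + (1) = -8 -> in agreement
step 5: x = 17 + (-3) = 14, y = -8 + (5) = -3 -> in agreement
step 6: x = 14 + (-9) = 5, y = -3 + (3) = 0 -> exactly as logged
step 7: x = 5 + (6) = 11, y = 0 + (-6) = -6 -> the trace has a different value
The earliest wrong entry is at step 7: it should read x = 11.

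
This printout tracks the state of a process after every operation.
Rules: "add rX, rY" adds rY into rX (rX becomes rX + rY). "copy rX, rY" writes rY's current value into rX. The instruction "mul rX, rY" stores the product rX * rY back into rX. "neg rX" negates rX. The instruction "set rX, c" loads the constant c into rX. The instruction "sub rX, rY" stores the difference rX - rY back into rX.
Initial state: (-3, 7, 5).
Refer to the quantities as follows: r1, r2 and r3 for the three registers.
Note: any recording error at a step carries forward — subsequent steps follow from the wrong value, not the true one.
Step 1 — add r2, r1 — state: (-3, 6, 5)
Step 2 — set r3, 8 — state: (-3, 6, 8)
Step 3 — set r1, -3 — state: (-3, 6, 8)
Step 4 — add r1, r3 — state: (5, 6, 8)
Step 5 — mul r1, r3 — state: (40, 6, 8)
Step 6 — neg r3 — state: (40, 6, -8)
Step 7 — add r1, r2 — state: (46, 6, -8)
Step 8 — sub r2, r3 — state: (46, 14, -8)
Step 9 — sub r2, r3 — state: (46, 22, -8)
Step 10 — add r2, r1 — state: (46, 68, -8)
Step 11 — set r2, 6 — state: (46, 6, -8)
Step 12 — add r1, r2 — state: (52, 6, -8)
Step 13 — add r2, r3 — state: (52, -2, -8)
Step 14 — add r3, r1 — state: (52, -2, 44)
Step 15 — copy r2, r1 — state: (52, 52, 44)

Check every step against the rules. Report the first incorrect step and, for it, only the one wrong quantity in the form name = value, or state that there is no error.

Recomputing the run from the initial state:
step 1: r1 = -3, r2 = 4, r3 = 5
step 2: r1 = -3, r2 = 4, r3 = 8
step 3: r1 = -3, r2 = 4, r3 = 8
step 4: r1 = 5, r2 = 4, r3 = 8
step 5: r1 = 40, r2 = 4, r3 = 8
step 6: r1 = 40, r2 = 4, r3 = -8
step 7: r1 = 44, r2 = 4, r3 = -8
step 8: r1 = 44, r2 = 12, r3 = -8
step 9: r1 = 44, r2 = 20, r3 = -8
step 10: r1 = 44, r2 = 64, r3 = -8
step 11: r1 = 44, r2 = 6, r3 = -8
step 12: r1 = 50, r2 = 6, r3 = -8
step 13: r1 = 50, r2 = -2, r3 = -8
step 14: r1 = 50, r2 = -2, r3 = 42
step 15: r1 = 50, r2 = 50, r3 = 42
The first disagreement with the printout is at step 1, where the value should be r2 = 4.

step 1, r2 = 4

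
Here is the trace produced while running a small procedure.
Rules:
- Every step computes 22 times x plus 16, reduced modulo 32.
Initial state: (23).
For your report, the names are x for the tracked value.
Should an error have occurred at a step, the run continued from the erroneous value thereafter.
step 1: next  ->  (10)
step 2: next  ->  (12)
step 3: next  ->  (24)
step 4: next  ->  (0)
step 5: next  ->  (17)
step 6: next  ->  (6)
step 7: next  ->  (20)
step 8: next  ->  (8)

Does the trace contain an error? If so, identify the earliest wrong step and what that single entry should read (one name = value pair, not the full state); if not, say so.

Step 1: x = (22*23 + 16) mod 32 = 10 — agrees with the trace.
Step 2: x = (22*10 + 16) mod 32 = 12 — exactly as logged.
Step 3: x = (22*12 + 16) mod 32 = 24 — confirmed correct.
Step 4: x = (22*24 + 16) mod 32 = 0 — no discrepancy.
Step 5: x = (22*0 + 16) mod 32 = 16 — the recorded entry deviates here.
First deviation found at step 5; the corrected entry is x = 16.

step 5, x = 16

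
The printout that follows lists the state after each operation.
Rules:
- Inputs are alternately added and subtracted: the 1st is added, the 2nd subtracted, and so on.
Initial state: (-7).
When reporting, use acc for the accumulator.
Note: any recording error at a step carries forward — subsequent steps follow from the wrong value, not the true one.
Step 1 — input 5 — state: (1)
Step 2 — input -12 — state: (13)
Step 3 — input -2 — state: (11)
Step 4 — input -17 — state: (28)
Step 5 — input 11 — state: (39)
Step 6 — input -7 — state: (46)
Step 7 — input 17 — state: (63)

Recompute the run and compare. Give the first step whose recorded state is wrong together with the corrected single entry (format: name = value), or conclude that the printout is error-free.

step 1, acc = -2

Step 1: acc = -7 + 5 = -2 — this is not what the printout shows.
Conclusion: step 1 carries the first error; the entry should be acc = -2.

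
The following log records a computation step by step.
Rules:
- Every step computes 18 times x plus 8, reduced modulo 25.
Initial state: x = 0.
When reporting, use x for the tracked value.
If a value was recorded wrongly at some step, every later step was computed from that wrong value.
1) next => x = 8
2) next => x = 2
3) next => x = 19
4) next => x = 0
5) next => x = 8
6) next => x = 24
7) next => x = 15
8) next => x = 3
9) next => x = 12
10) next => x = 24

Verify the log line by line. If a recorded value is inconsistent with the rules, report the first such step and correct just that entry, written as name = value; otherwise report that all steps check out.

step 6, x = 2

Recomputing the run from the initial state:
step 1: x = 8
step 2: x = 2
step 3: x = 19
step 4: x = 0
step 5: x = 8
step 6: x = 2
step 7: x = 19
step 8: x = 0
step 9: x = 8
step 10: x = 2
The first disagreement with the log is at step 6, where the value should be x = 2.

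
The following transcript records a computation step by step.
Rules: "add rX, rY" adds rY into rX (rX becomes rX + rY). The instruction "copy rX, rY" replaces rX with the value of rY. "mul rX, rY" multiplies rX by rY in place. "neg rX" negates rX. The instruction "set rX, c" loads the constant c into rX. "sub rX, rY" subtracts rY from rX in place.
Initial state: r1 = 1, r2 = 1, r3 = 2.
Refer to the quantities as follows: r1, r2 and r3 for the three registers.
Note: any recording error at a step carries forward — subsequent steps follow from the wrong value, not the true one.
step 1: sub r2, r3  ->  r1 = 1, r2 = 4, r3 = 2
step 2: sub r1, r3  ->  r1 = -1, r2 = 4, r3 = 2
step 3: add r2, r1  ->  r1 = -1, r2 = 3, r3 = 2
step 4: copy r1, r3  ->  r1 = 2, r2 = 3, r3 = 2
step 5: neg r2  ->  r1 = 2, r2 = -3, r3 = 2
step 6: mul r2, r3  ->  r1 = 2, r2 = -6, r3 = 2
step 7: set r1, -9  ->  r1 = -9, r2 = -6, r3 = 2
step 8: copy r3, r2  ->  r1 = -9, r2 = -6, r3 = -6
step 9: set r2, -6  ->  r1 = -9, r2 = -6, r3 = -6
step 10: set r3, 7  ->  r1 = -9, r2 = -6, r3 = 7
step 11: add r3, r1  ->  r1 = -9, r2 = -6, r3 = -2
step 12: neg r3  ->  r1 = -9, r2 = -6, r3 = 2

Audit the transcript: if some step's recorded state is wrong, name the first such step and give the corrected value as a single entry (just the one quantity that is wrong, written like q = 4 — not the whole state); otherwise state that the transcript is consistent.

step 1, r2 = -1

1. r2 = 1 - 2 = -1 (the entry is off here)
First incorrect step: 1; the correct value is r2 = -1.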